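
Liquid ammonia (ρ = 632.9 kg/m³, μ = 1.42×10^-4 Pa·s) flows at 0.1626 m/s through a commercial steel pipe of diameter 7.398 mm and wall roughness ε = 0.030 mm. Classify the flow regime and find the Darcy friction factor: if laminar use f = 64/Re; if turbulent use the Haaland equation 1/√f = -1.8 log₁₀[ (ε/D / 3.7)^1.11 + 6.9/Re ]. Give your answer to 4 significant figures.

f ≈ 0.04100

Re = ρVD/μ = 632.9·0.1626·0.007398/0.000142 = 5361.
Re > 4000 → turbulent. ε/D = 3e-05/0.007398 = 0.00406; Haaland: 1/√f = -1.8 log₁₀[0.000518 + 0.00129] = 4.938, so f = 0.041.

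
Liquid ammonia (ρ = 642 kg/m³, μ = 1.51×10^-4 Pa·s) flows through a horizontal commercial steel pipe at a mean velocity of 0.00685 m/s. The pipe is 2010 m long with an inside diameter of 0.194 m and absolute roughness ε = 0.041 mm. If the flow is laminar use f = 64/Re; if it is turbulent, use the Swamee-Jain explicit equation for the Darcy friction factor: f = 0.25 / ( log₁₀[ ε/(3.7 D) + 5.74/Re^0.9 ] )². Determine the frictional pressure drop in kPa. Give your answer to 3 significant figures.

Reynolds number Re = ρVD/μ = 642 · 0.00685 · 0.194 / 0.000151 = 5650.
Re > 4000 → turbulent. Relative roughness ε/D = 4.1e-05/0.194 = 0.000211. Swamee-Jain: f = 0.25/(log₁₀[0.000211/3.7 + 5.74/5650^0.9])² = 0.25/(log₁₀[5.71e-05 + 0.00241])² = 0.25/(-2.608)² = 0.03676.
Darcy-Weisbach: ΔP = f(L/D)(ρV²/2) = 0.03676·(2010/0.194)·(642·0.00685²/2) = 0.03676·1.036e+04·0.01506 = 5.737 Pa.
ΔP = 5.737 Pa = 0.00574 kPa.

ΔP ≈ 0.00574 kPa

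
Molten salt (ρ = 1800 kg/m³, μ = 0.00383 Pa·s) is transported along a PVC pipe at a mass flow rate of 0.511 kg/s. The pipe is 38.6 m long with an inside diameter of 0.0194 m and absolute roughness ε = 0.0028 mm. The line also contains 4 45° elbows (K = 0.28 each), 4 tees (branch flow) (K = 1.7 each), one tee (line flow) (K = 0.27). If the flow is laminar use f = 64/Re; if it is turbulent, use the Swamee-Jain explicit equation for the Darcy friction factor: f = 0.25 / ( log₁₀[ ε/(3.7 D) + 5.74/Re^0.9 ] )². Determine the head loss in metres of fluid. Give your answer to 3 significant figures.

h_f ≈ 3.41 m

A = πD²/4 = π(0.0194)²/4 = 0.0002956 m²; mean velocity V = ṁ/(ρA) = 0.511/(1800 · 0.0002956) = 0.9604 m/s.
Reynolds number Re = ρVD/μ = 1800 · 0.9604 · 0.0194 / 0.00383 = 8756.
Re > 4000 → turbulent. Relative roughness ε/D = 2.8e-06/0.0194 = 0.000144. Swamee-Jain: f = 0.25/(log₁₀[0.000144/3.7 + 5.74/8756^0.9])² = 0.25/(log₁₀[3.9e-05 + 0.00162])² = 0.25/(-2.779)² = 0.03237.
Total minor-loss coefficient ΣK = 4·0.28 + 4·1.7 + 1·0.27 = 8.19.
ΔP = [f·L/D + ΣK]·(ρV²/2) = [0.03237·38.6/0.0194 + 8.19]·(1800·0.9604²/2) = [64.41 + 8.19]·830.1 = 6.027e+04 Pa.
Head loss h_f = ΔP/(ρg) = 6.027e+04/(1800·9.81) = 3.41 m.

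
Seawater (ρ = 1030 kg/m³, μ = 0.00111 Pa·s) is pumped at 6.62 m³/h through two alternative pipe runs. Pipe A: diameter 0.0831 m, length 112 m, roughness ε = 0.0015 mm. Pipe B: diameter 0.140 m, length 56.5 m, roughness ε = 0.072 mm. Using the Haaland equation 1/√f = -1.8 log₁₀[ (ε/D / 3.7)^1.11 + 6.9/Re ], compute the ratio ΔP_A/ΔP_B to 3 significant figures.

Pipe A: V = Q/A = 0.001839/0.005424 = 0.339 m/s; Re = 2.614e+04; ε/D = 1.81e-05; Haaland → f = 0.02413; ΔP_A = f(L/D)(ρV²/2) = 1925 Pa.
Pipe B: V = Q/A = 0.001839/0.01539 = 0.1195 m/s; Re = 1.552e+04; ε/D = 0.000514; Haaland → f = 0.02828; ΔP_B = f(L/D)(ρV²/2) = 83.87 Pa.
ΔP_A/ΔP_B = 1925/83.87 = 23.0.

ΔP_A/ΔP_B ≈ 23.0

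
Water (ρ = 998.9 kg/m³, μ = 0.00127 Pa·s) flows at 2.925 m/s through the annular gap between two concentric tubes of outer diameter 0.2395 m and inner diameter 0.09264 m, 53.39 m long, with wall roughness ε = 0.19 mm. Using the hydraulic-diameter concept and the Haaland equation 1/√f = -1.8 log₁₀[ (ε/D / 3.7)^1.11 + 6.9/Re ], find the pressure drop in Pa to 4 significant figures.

Hydraulic diameter D_h = 4A/P = D_o - D_i = 0.2395 - 0.09264 = 0.1469 m.
Re = ρVD_h/μ = 998.9·2.925·0.1469/0.00127 = 3.379e+05.
ε/D_h = 0.00019/0.1469 = 0.00129; Haaland gives 1/√f = -1.8 log₁₀[0.000146+2.04e-05] = 6.803, so f = 0.02161.
ΔP = f(L/D_h)(ρV²/2) = 0.02161·53.39/0.1469·4273 = 3.356e+04 Pa.

ΔP ≈ 33560 Pa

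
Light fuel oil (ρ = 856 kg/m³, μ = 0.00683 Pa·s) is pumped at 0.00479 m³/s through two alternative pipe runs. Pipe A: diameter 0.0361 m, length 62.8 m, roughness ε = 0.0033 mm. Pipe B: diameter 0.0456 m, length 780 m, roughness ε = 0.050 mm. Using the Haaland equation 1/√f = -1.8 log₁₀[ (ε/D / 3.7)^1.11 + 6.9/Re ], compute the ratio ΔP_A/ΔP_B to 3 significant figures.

Pipe A: V = Q/A = 0.00479/0.001024 = 4.68 m/s; Re = 2.117e+04; ε/D = 9.14e-05; Haaland → f = 0.02553; ΔP_A = f(L/D)(ρV²/2) = 4.163e+05 Pa.
Pipe B: V = Q/A = 0.00479/0.001633 = 2.933 m/s; Re = 1.676e+04; ε/D = 0.0011; Haaland → f = 0.0288; ΔP_B = f(L/D)(ρV²/2) = 1.814e+06 Pa.
ΔP_A/ΔP_B = 4.163e+05/1.814e+06 = 0.229.

ΔP_A/ΔP_B ≈ 0.229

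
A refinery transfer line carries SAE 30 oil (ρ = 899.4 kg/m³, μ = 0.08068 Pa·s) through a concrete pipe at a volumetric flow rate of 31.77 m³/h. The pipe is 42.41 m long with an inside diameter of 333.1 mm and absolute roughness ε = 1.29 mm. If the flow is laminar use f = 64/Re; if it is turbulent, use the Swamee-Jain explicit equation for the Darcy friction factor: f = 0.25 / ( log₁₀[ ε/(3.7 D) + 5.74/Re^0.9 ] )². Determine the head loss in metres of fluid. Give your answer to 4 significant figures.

Q = 31.77 m³/h = 31.77/3600 = 0.008825 m³/s.
Cross-sectional area A = πD²/4 = π(0.3331)²/4 = 0.08714 m²; mean velocity V = Q/A = 0.008825/0.08714 = 0.1013 m/s.
Reynolds number Re = ρVD/μ = 899.4 · 0.1013 · 0.3331 / 0.0807 = 376.
Re < 2300 → laminar flow, so f = 64/Re = 64/376 = 0.1702 (the turbulent correlation is not needed).
Darcy-Weisbach: ΔP = f(L/D)(ρV²/2) = 0.1702·(42.41/0.3331)·(899.4·0.1013²/2) = 0.1702·127.3·4.612 = 99.93 Pa.
Head loss h_f = ΔP/(ρg) = 99.93/(899.4·9.81) = 0.01133 m.

h_f ≈ 0.01133 m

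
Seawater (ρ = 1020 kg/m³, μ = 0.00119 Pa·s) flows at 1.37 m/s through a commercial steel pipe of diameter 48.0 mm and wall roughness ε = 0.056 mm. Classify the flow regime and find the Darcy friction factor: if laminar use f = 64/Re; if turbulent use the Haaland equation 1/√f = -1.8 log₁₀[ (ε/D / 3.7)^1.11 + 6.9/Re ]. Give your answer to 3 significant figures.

f ≈ 0.0238

Re = ρVD/μ = 1020·1.37·0.048/0.00119 = 5.637e+04.
Re > 4000 → turbulent. ε/D = 5.6e-05/0.048 = 0.00117; Haaland: 1/√f = -1.8 log₁₀[0.00013 + 0.000122] = 6.477, so f = 0.02384.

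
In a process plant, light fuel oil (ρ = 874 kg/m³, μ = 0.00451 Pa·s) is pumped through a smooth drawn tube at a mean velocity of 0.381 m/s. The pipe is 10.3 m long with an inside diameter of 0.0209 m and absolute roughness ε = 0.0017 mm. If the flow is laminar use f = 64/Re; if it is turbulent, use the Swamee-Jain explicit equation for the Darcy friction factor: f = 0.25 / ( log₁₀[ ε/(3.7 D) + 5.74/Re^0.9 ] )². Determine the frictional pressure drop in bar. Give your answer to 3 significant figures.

ΔP ≈ 0.0130 bar

Reynolds number Re = ρVD/μ = 874 · 0.381 · 0.0209 / 0.00451 = 1543.
Re < 2300 → laminar flow, so f = 64/Re = 64/1543 = 0.04147 (the turbulent correlation is not needed).
Darcy-Weisbach: ΔP = f(L/D)(ρV²/2) = 0.04147·(10.3/0.0209)·(874·0.381²/2) = 0.04147·492.8·63.44 = 1297 Pa.
ΔP = 1297 Pa = 0.0130 bar.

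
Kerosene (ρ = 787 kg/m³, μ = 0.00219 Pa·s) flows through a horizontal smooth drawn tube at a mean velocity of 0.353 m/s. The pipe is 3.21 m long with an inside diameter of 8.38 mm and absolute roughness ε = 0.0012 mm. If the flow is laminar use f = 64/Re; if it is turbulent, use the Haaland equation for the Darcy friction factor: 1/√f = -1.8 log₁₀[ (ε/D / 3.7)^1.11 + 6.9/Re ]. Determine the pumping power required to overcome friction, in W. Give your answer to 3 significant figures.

P ≈ 0.0220 W

Reynolds number Re = ρVD/μ = 787 · 0.353 · 0.00838 / 0.00219 = 1063.
Re < 2300 → laminar flow, so f = 64/Re = 64/1063 = 0.0602 (the turbulent correlation is not needed).
Darcy-Weisbach: ΔP = f(L/D)(ρV²/2) = 0.0602·(3.21/0.00838)·(787·0.353²/2) = 0.0602·383.1·49.03 = 1131 Pa.
Q = V·A = 0.353·5.515e-05 = 1.947e-05 m³/s.
Pumping power P = QΔP = 1.947e-05·1131 = 0.02202 W = 0.0220 W.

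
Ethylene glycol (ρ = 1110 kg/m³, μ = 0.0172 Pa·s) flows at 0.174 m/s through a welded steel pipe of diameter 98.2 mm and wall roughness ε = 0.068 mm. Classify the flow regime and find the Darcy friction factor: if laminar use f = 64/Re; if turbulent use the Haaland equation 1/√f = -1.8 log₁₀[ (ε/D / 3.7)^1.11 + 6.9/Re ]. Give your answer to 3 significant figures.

Re = ρVD/μ = 1110·0.174·0.0982/0.0172 = 1103.
Re < 2300 → laminar, so f = 64/Re = 0.05804 (roughness is irrelevant in laminar flow).

f ≈ 0.0580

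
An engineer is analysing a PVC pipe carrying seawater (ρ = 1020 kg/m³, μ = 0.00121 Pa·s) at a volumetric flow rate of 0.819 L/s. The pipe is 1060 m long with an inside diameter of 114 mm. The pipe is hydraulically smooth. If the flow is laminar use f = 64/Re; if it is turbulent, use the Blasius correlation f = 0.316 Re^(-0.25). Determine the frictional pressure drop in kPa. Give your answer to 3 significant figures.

Q = 0.819 L/s = 0.819/1000 = 0.000819 m³/s.
Cross-sectional area A = πD²/4 = π(0.114)²/4 = 0.01021 m²; mean velocity V = Q/A = 0.000819/0.01021 = 0.08024 m/s.
Reynolds number Re = ρVD/μ = 1020 · 0.08024 · 0.114 / 0.00121 = 7711.
Re > 4000 → turbulent. Smooth-pipe (Blasius): f = 0.316 Re^(-0.25) = 0.316/(7711)^0.25 = 0.03372.
Darcy-Weisbach: ΔP = f(L/D)(ρV²/2) = 0.03372·(1060/0.114)·(1020·0.08024²/2) = 0.03372·9298·3.284 = 1030 Pa.
ΔP = 1030 Pa = 1.03 kPa.

ΔP ≈ 1.03 kPa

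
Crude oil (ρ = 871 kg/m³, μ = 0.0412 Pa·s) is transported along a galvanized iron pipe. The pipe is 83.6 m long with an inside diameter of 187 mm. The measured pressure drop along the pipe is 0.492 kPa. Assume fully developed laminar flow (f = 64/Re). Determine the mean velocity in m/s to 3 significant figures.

For laminar flow, f = 64/Re with Re = ρVD/μ, so Darcy-Weisbach reduces to ΔP = 32μLV/D². Solving for V: V = ΔP·D²/(32μL) = 492·(0.187)²/(32·0.0412·83.6) = 0.1561 m/s.
Check: Re = ρVD/μ = 871·0.1561·0.187/0.0412 = 617.1 < 2300, so the laminar assumption holds.

V ≈ 0.156 m/s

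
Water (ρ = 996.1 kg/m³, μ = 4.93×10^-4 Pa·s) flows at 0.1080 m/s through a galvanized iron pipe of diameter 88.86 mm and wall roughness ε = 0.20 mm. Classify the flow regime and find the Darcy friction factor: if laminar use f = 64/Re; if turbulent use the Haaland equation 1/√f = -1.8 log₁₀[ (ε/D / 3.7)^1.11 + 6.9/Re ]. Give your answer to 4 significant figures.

f ≈ 0.03007

Re = ρVD/μ = 996.1·0.108·0.08886/0.000493 = 1.939e+04.
Re > 4000 → turbulent. ε/D = 0.0002/0.08886 = 0.00225; Haaland: 1/√f = -1.8 log₁₀[0.000269 + 0.000356] = 5.767, so f = 0.03007.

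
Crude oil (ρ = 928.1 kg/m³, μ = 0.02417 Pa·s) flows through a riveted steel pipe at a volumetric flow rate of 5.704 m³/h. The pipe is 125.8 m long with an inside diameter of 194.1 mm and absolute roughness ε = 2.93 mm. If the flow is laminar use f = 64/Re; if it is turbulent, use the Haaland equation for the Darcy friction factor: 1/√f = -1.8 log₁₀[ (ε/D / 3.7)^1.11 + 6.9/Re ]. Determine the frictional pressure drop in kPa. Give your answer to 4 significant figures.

ΔP ≈ 0.1383 kPa

Q = 5.704 m³/h = 5.704/3600 = 0.001584 m³/s.
Cross-sectional area A = πD²/4 = π(0.1941)²/4 = 0.02959 m²; mean velocity V = Q/A = 0.001584/0.02959 = 0.05355 m/s.
Reynolds number Re = ρVD/μ = 928.1 · 0.05355 · 0.1941 / 0.0242 = 399.1.
Re < 2300 → laminar flow, so f = 64/Re = 64/399.1 = 0.1604 (the turbulent correlation is not needed).
Darcy-Weisbach: ΔP = f(L/D)(ρV²/2) = 0.1604·(125.8/0.1941)·(928.1·0.05355²/2) = 0.1604·648.1·1.331 = 138.3 Pa.
ΔP = 138.3 Pa = 0.1383 kPa.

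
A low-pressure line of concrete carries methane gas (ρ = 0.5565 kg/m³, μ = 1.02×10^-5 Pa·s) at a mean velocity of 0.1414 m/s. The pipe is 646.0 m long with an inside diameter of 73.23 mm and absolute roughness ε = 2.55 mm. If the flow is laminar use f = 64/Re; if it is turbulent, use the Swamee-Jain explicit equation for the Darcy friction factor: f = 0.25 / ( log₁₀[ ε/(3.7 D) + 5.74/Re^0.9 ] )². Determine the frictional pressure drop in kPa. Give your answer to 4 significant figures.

Reynolds number Re = ρVD/μ = 0.5565 · 0.1414 · 0.07323 / 1.02e-05 = 564.9.
Re < 2300 → laminar flow, so f = 64/Re = 64/564.9 = 0.1133 (the turbulent correlation is not needed).
Darcy-Weisbach: ΔP = f(L/D)(ρV²/2) = 0.1133·(646/0.07323)·(0.5565·0.1414²/2) = 0.1133·8822·0.005563 = 5.56 Pa.
ΔP = 5.56 Pa = 0.005560 kPa.

ΔP ≈ 0.005560 kPa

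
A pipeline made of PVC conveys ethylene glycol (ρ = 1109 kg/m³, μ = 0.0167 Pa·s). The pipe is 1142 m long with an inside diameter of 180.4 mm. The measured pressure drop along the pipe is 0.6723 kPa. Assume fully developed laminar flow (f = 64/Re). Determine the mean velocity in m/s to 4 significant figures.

V ≈ 0.03585 m/s

For laminar flow, f = 64/Re with Re = ρVD/μ, so Darcy-Weisbach reduces to ΔP = 32μLV/D². Solving for V: V = ΔP·D²/(32μL) = 672.3·(0.1804)²/(32·0.0167·1142) = 0.03585 m/s.
Check: Re = ρVD/μ = 1109·0.03585·0.1804/0.0167 = 429.5 < 2300, so the laminar assumption holds.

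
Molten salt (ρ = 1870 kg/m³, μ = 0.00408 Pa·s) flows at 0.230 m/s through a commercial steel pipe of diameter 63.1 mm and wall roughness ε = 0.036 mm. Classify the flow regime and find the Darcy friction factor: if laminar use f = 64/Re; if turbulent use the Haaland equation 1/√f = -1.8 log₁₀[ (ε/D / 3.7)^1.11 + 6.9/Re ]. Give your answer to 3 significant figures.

Re = ρVD/μ = 1870·0.23·0.0631/0.00408 = 6652.
Re > 4000 → turbulent. ε/D = 3.6e-05/0.0631 = 0.000571; Haaland: 1/√f = -1.8 log₁₀[5.87e-05 + 0.00104] = 5.328, so f = 0.03522.

f ≈ 0.0352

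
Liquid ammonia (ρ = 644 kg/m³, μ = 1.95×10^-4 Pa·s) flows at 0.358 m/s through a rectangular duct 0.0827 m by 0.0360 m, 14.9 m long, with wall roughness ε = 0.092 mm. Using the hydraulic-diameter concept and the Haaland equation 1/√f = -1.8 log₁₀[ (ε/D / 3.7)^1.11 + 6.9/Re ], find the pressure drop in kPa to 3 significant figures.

Hydraulic diameter D_h = 4A/P = 4·(0.0827·0.036)/(2·(0.0827+0.036)) = 0.01191/0.2374 = 0.05016 m.
Re = ρVD_h/μ = 644·0.358·0.05016/0.000195 = 5.931e+04.
ε/D_h = 9.2e-05/0.05016 = 0.00183; Haaland gives 1/√f = -1.8 log₁₀[0.000215+0.000116] = 6.264, so f = 0.02548.
ΔP = f(L/D_h)(ρV²/2) = 0.02548·14.9/0.05016·41.27 = 312.4 Pa.
ΔP = 0.312 kPa.

ΔP ≈ 0.312 kPa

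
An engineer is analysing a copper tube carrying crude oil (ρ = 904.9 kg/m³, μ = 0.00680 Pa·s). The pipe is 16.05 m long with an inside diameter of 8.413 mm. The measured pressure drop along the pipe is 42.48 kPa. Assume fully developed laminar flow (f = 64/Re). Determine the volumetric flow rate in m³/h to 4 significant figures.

Q ≈ 0.1723 m³/h

For laminar flow, f = 64/Re with Re = ρVD/μ, so Darcy-Weisbach reduces to ΔP = 32μLV/D². Solving for V: V = ΔP·D²/(32μL) = 4.248e+04·(0.008413)²/(32·0.0068·16.05) = 0.8609 m/s.
Check: Re = ρVD/μ = 904.9·0.8609·0.008413/0.0068 = 963.8 < 2300, so the laminar assumption holds.
Q = V·A = 0.8609·(π/4·0.008413²) = 4.786e-05 m³/s = 0.1723 m³/h.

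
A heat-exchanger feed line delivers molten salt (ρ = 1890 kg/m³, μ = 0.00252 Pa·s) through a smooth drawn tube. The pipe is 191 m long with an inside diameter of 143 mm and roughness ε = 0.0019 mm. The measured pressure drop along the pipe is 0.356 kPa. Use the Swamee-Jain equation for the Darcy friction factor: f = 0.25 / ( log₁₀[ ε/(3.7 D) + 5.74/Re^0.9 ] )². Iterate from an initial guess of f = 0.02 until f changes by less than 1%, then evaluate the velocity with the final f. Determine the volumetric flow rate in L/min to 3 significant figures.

Q ≈ 92.3 L/min

Rearranging Darcy-Weisbach: V = √(2·ΔP·D/(f·L·ρ)). With ε/D = 1.9e-06/0.143 = 1.33e-05, iterate starting from f = 0.02:
  f = 0.02 → V = √(2·356·0.143/(0.02·191·1890)) = 0.1188 m/s; Re = ρVD/μ = 1.274e+04; f → 0.02904
  f = 0.02904 → V = 0.09856 m/s; Re = 1.057e+04; f → 0.03053
  f = 0.03053 → V = 0.09612 m/s; Re = 1.031e+04; f → 0.03074
Converged (Δf/f < 1%). With the final f = 0.03074: V = √(2·356·0.143/(0.03074·191·1890)) = 0.09579 m/s.
Q = V·A = 0.09579·(π/4·0.143²) = 0.001538 m³/s = 92.3 L/min.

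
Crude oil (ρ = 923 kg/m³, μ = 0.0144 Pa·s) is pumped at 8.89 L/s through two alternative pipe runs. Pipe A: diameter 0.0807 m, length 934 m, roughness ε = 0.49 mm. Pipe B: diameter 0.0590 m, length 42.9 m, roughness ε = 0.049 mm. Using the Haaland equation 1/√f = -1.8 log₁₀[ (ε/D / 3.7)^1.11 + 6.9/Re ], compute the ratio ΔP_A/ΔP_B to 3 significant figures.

Pipe A: V = Q/A = 0.00889/0.005115 = 1.738 m/s; Re = 8990; ε/D = 0.00607; Haaland → f = 0.03931; ΔP_A = f(L/D)(ρV²/2) = 6.344e+05 Pa.
Pipe B: V = Q/A = 0.00889/0.002734 = 3.252 m/s; Re = 1.23e+04; ε/D = 0.000831; Haaland → f = 0.03039; ΔP_B = f(L/D)(ρV²/2) = 1.078e+05 Pa.
ΔP_A/ΔP_B = 6.344e+05/1.078e+05 = 5.88.

ΔP_A/ΔP_B ≈ 5.88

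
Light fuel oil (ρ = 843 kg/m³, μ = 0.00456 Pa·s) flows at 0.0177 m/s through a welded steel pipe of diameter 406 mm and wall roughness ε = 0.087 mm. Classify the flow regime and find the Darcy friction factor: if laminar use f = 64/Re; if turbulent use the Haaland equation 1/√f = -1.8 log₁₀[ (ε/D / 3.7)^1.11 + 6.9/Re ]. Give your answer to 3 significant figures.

f ≈ 0.0482

Re = ρVD/μ = 843·0.0177·0.406/0.00456 = 1329.
Re < 2300 → laminar, so f = 64/Re = 0.04817 (roughness is irrelevant in laminar flow).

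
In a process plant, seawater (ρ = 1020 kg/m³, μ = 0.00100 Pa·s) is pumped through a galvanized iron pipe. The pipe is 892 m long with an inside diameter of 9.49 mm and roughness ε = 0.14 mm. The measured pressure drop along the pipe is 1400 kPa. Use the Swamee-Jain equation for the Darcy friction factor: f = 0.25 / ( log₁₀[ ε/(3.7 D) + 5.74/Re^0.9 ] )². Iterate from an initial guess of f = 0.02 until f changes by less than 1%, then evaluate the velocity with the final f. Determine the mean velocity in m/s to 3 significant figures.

Rearranging Darcy-Weisbach: V = √(2·ΔP·D/(f·L·ρ)). With ε/D = 0.00014/0.00949 = 0.0148, iterate starting from f = 0.02:
  f = 0.02 → V = √(2·1.4e+06·0.00949/(0.02·892·1020)) = 1.208 m/s; Re = ρVD/μ = 1.17e+04; f → 0.04806
  f = 0.04806 → V = 0.7795 m/s; Re = 7546; f → 0.05013
  f = 0.05013 → V = 0.7633 m/s; Re = 7389; f → 0.05025
Converged (Δf/f < 1%). With the final f = 0.05025: V = √(2·1.4e+06·0.00949/(0.05025·892·1020)) = 0.7624 m/s.

V ≈ 0.762 m/s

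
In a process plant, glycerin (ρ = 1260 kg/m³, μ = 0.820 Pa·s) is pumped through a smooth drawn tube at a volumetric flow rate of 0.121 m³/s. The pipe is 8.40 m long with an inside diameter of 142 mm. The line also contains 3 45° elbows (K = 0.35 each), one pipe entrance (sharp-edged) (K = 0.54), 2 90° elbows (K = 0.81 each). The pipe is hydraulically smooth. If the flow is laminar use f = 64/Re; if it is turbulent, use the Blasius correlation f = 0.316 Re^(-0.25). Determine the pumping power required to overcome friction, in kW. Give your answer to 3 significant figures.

Cross-sectional area A = πD²/4 = π(0.142)²/4 = 0.01584 m²; mean velocity V = Q/A = 0.121/0.01584 = 7.64 m/s.
Reynolds number Re = ρVD/μ = 1260 · 7.64 · 0.142 / 0.82 = 1667.
Re < 2300 → laminar flow, so f = 64/Re = 64/1667 = 0.03839 (the turbulent correlation is not needed).
Total minor-loss coefficient ΣK = 3·0.35 + 1·0.54 + 2·0.81 = 3.21.
ΔP = [f·L/D + ΣK]·(ρV²/2) = [0.03839·8.4/0.142 + 3.21]·(1260·7.64²/2) = [2.271 + 3.21]·3.678e+04 = 2.016e+05 Pa.
Pumping power P = QΔP = 0.121·2.016e+05 = 24390 W = 24.4 kW.

P ≈ 24.4 kW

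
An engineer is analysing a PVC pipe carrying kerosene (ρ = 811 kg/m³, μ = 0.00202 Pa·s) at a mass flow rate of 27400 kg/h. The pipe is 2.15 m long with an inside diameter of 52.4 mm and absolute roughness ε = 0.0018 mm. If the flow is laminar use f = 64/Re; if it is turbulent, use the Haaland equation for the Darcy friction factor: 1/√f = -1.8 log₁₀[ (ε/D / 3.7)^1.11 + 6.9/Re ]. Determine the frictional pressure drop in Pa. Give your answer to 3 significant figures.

ΔP ≈ 5760 Pa

ṁ = 27400 kg/h = 27400/3600 = 7.611 kg/s.
A = πD²/4 = π(0.0524)²/4 = 0.002157 m²; mean velocity V = ṁ/(ρA) = 7.611/(811 · 0.002157) = 4.352 m/s.
Reynolds number Re = ρVD/μ = 811 · 4.352 · 0.0524 / 0.00202 = 9.155e+04.
Re > 4000 → turbulent. Relative roughness ε/D = 1.8e-06/0.0524 = 3.44e-05. Haaland: 1/√f = -1.8 log₁₀[(3.44e-05/3.7)^1.11 + 6.9/9.155e+04] = -1.8 log₁₀[2.6e-06 + 7.54e-05] = 7.395, so f = 0.01829.
Darcy-Weisbach: ΔP = f(L/D)(ρV²/2) = 0.01829·(2.15/0.0524)·(811·4.352²/2) = 0.01829·41.03·7680 = 5763 Pa.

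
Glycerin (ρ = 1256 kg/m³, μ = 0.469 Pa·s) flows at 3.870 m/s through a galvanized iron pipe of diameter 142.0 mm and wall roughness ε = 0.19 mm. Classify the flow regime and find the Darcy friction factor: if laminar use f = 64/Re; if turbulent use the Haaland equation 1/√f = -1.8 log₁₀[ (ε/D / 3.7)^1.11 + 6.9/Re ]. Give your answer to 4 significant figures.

f ≈ 0.04349

Re = ρVD/μ = 1256·3.87·0.142/0.469 = 1472.
Re < 2300 → laminar, so f = 64/Re = 0.04349 (roughness is irrelevant in laminar flow).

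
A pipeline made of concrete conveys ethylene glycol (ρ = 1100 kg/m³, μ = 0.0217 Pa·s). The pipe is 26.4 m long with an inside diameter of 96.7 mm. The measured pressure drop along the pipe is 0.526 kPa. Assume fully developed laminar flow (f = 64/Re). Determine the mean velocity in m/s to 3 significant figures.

V ≈ 0.268 m/s

For laminar flow, f = 64/Re with Re = ρVD/μ, so Darcy-Weisbach reduces to ΔP = 32μLV/D². Solving for V: V = ΔP·D²/(32μL) = 526·(0.0967)²/(32·0.0217·26.4) = 0.2683 m/s.
Check: Re = ρVD/μ = 1100·0.2683·0.0967/0.0217 = 1315 < 2300, so the laminar assumption holds.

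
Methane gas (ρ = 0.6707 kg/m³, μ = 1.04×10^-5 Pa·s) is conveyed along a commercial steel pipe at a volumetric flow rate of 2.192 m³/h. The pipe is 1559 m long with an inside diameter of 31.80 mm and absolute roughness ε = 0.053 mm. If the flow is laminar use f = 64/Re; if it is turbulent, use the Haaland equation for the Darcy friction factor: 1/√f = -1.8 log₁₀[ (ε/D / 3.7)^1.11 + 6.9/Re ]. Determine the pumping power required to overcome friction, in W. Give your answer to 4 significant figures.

P ≈ 0.2395 W

Q = 2.192 m³/h = 2.192/3600 = 0.0006089 m³/s.
Cross-sectional area A = πD²/4 = π(0.0318)²/4 = 0.0007942 m²; mean velocity V = Q/A = 0.0006089/0.0007942 = 0.7666 m/s.
Reynolds number Re = ρVD/μ = 0.6707 · 0.7666 · 0.0318 / 1.04e-05 = 1572.
Re < 2300 → laminar flow, so f = 64/Re = 64/1572 = 0.04071 (the turbulent correlation is not needed).
Darcy-Weisbach: ΔP = f(L/D)(ρV²/2) = 0.04071·(1559/0.0318)·(0.6707·0.7666²/2) = 0.04071·4.903e+04·0.1971 = 393.3 Pa.
Pumping power P = QΔP = 0.0006089·393.3 = 0.23950 W = 0.2395 W.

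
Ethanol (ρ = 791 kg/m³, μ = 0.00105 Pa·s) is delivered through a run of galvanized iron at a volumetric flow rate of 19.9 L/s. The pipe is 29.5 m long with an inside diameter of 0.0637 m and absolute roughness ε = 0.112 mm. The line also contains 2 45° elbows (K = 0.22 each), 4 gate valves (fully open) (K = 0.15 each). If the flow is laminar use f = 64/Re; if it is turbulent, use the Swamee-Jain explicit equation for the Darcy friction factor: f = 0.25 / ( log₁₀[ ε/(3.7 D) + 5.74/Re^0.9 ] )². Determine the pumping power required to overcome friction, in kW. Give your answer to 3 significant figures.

Q = 19.9 L/s = 19.9/1000 = 0.0199 m³/s.
Cross-sectional area A = πD²/4 = π(0.0637)²/4 = 0.003187 m²; mean velocity V = Q/A = 0.0199/0.003187 = 6.244 m/s.
Reynolds number Re = ρVD/μ = 791 · 6.244 · 0.0637 / 0.00105 = 2.996e+05.
Re > 4000 → turbulent. Relative roughness ε/D = 0.000112/0.0637 = 0.00176. Swamee-Jain: f = 0.25/(log₁₀[0.00176/3.7 + 5.74/2.996e+05^0.9])² = 0.25/(log₁₀[0.000475 + 6.76e-05])² = 0.25/(-3.265)² = 0.02345.
Total minor-loss coefficient ΣK = 2·0.22 + 4·0.15 = 1.04.
ΔP = [f·L/D + ΣK]·(ρV²/2) = [0.02345·29.5/0.0637 + 1.04]·(791·6.244²/2) = [10.86 + 1.04]·1.542e+04 = 1.835e+05 Pa.
Pumping power P = QΔP = 0.0199·1.835e+05 = 3651 W = 3.65 kW.

P ≈ 3.65 kW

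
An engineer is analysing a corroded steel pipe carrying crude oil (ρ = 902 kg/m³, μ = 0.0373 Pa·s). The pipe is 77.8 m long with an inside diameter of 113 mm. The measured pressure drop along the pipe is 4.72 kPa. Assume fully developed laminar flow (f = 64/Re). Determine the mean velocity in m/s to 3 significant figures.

V ≈ 0.649 m/s

For laminar flow, f = 64/Re with Re = ρVD/μ, so Darcy-Weisbach reduces to ΔP = 32μLV/D². Solving for V: V = ΔP·D²/(32μL) = 4720·(0.113)²/(32·0.0373·77.8) = 0.649 m/s.
Check: Re = ρVD/μ = 902·0.649·0.113/0.0373 = 1774 < 2300, so the laminar assumption holds.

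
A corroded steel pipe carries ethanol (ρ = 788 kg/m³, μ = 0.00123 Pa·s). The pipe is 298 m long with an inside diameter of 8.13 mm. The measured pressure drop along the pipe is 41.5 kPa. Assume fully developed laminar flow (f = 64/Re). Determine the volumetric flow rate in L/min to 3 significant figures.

Q ≈ 0.728 L/min

For laminar flow, f = 64/Re with Re = ρVD/μ, so Darcy-Weisbach reduces to ΔP = 32μLV/D². Solving for V: V = ΔP·D²/(32μL) = 4.15e+04·(0.00813)²/(32·0.00123·298) = 0.2339 m/s.
Check: Re = ρVD/μ = 788·0.2339·0.00813/0.00123 = 1218 < 2300, so the laminar assumption holds.
Q = V·A = 0.2339·(π/4·0.00813²) = 1.214e-05 m³/s = 0.728 L/min.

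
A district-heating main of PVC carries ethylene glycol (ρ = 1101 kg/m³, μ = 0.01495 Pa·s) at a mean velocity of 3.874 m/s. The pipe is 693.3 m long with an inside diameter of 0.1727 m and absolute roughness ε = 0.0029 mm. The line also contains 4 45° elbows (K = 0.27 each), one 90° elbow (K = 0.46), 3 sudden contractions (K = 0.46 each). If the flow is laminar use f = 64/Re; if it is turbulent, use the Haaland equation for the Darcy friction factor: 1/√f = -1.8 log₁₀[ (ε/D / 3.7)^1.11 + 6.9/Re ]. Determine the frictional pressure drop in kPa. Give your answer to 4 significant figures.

ΔP ≈ 714.7 kPa

Reynolds number Re = ρVD/μ = 1101 · 3.874 · 0.1727 / 0.0149 = 4.927e+04.
Re > 4000 → turbulent. Relative roughness ε/D = 2.9e-06/0.1727 = 1.68e-05. Haaland: 1/√f = -1.8 log₁₀[(1.68e-05/3.7)^1.11 + 6.9/4.927e+04] = -1.8 log₁₀[1.17e-06 + 0.00014] = 6.93, so f = 0.02082.
Total minor-loss coefficient ΣK = 4·0.27 + 1·0.46 + 3·0.46 = 2.92.
ΔP = [f·L/D + ΣK]·(ρV²/2) = [0.02082·693.3/0.1727 + 2.92]·(1101·3.874²/2) = [83.59 + 2.92]·8262 = 7.147e+05 Pa.
ΔP = 7.147e+05 Pa = 714.7 kPa.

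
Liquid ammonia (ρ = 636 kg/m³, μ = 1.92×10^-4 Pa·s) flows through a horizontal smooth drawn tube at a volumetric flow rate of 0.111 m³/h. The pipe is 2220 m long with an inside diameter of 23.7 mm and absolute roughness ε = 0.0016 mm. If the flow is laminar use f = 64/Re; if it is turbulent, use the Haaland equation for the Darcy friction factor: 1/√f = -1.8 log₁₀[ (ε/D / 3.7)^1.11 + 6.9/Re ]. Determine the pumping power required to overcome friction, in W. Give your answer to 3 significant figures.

P ≈ 0.165 W

Q = 0.111 m³/h = 0.111/3600 = 3.083e-05 m³/s.
Cross-sectional area A = πD²/4 = π(0.0237)²/4 = 0.0004412 m²; mean velocity V = Q/A = 3.083e-05/0.0004412 = 0.06989 m/s.
Reynolds number Re = ρVD/μ = 636 · 0.06989 · 0.0237 / 0.000192 = 5487.
Re > 4000 → turbulent. Relative roughness ε/D = 1.6e-06/0.0237 = 6.75e-05. Haaland: 1/√f = -1.8 log₁₀[(6.75e-05/3.7)^1.11 + 6.9/5487] = -1.8 log₁₀[5.49e-06 + 0.00126] = 5.217, so f = 0.03673.
Darcy-Weisbach: ΔP = f(L/D)(ρV²/2) = 0.03673·(2220/0.0237)·(636·0.06989²/2) = 0.03673·9.367e+04·1.553 = 5345 Pa.
Pumping power P = QΔP = 3.083e-05·5345 = 0.1648 W = 0.165 W.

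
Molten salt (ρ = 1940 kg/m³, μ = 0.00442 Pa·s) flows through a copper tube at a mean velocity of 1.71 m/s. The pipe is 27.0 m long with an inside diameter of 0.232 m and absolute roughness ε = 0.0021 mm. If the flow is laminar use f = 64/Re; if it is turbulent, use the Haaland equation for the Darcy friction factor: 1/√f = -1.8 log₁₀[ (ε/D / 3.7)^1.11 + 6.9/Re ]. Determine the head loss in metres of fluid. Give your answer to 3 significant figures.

h_f ≈ 0.277 m

Reynolds number Re = ρVD/μ = 1940 · 1.71 · 0.232 / 0.00442 = 1.741e+05.
Re > 4000 → turbulent. Relative roughness ε/D = 2.1e-06/0.232 = 9.05e-06. Haaland: 1/√f = -1.8 log₁₀[(9.05e-06/3.7)^1.11 + 6.9/1.741e+05] = -1.8 log₁₀[5.91e-07 + 3.96e-05] = 7.912, so f = 0.01597.
Darcy-Weisbach: ΔP = f(L/D)(ρV²/2) = 0.01597·(27/0.232)·(1940·1.71²/2) = 0.01597·116.4·2836 = 5273 Pa.
Head loss h_f = ΔP/(ρg) = 5273/(1940·9.81) = 0.277 m.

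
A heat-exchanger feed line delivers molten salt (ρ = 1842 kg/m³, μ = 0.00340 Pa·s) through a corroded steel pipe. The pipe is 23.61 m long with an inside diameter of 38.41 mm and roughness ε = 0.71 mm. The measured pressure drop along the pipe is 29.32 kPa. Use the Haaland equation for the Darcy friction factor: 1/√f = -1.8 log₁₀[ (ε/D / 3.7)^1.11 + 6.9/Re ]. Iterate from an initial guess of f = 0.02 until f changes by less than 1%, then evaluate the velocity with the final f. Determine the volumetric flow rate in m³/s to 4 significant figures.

Rearranging Darcy-Weisbach: V = √(2·ΔP·D/(f·L·ρ)). With ε/D = 0.00071/0.03841 = 0.0185, iterate starting from f = 0.02:
  f = 0.02 → V = √(2·2.932e+04·0.03841/(0.02·23.61·1842)) = 1.609 m/s; Re = ρVD/μ = 3.349e+04; f → 0.04846
  f = 0.04846 → V = 1.034 m/s; Re = 2.151e+04; f → 0.0491
  f = 0.0491 → V = 1.027 m/s; Re = 2.137e+04; f → 0.04911
Converged (Δf/f < 1%). With the final f = 0.04911: V = √(2·2.932e+04·0.03841/(0.04911·23.61·1842)) = 1.027 m/s.
Q = V·A = 1.027·(π/4·0.03841²) = 0.00119 m³/s = 0.001190 m³/s.

Q ≈ 0.001190 m³/s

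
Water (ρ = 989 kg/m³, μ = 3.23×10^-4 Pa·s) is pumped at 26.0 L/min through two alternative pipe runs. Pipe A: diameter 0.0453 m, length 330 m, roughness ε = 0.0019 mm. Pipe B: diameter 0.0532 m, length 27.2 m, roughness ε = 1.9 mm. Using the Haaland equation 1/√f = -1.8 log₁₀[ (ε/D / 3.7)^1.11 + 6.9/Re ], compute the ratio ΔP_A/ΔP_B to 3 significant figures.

ΔP_A/ΔP_B ≈ 9.63

Pipe A: V = Q/A = 0.0004333/0.001612 = 0.2689 m/s; Re = 3.729e+04; ε/D = 4.19e-05; Haaland → f = 0.02224; ΔP_A = f(L/D)(ρV²/2) = 5792 Pa.
Pipe B: V = Q/A = 0.0004333/0.002223 = 0.1949 m/s; Re = 3.176e+04; ε/D = 0.0357; Haaland → f = 0.06257; ΔP_B = f(L/D)(ρV²/2) = 601.1 Pa.
ΔP_A/ΔP_B = 5792/601.1 = 9.63.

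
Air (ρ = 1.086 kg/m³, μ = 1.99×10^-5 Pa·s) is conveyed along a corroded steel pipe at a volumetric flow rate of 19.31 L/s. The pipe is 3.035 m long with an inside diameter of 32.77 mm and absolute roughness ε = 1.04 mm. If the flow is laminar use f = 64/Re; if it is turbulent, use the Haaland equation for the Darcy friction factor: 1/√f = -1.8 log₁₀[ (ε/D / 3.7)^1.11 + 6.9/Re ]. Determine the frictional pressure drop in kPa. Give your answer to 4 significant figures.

ΔP ≈ 1.565 kPa

Q = 19.31 L/s = 19.31/1000 = 0.01931 m³/s.
Cross-sectional area A = πD²/4 = π(0.03277)²/4 = 0.0008434 m²; mean velocity V = Q/A = 0.01931/0.0008434 = 22.89 m/s.
Reynolds number Re = ρVD/μ = 1.086 · 22.89 · 0.03277 / 1.99e-05 = 4.094e+04.
Re > 4000 → turbulent. Relative roughness ε/D = 0.00104/0.03277 = 0.0317. Haaland: 1/√f = -1.8 log₁₀[(0.0317/3.7)^1.11 + 6.9/4.094e+04] = -1.8 log₁₀[0.00508 + 0.000169] = 4.104, so f = 0.05938.
Darcy-Weisbach: ΔP = f(L/D)(ρV²/2) = 0.05938·(3.035/0.03277)·(1.086·22.89²/2) = 0.05938·92.62·284.6 = 1565 Pa.
ΔP = 1565 Pa = 1.565 kPa.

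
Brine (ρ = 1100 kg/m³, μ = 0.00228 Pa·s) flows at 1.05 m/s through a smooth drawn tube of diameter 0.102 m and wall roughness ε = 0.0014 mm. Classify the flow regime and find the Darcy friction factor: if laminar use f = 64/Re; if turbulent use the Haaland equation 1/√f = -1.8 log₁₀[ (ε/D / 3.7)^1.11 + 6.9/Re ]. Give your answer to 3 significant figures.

Re = ρVD/μ = 1100·1.05·0.102/0.00228 = 5.167e+04.
Re > 4000 → turbulent. ε/D = 1.4e-06/0.102 = 1.37e-05; Haaland: 1/√f = -1.8 log₁₀[9.37e-07 + 0.000134] = 6.968, so f = 0.02059.

f ≈ 0.0206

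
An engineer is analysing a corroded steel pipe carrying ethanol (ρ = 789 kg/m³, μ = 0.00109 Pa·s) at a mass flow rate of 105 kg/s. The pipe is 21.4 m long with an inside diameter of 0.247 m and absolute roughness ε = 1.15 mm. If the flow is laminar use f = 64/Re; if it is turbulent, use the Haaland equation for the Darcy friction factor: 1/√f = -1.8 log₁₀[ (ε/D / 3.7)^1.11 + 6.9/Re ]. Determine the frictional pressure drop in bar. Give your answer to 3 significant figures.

ΔP ≈ 0.0790 bar

A = πD²/4 = π(0.247)²/4 = 0.04792 m²; mean velocity V = ṁ/(ρA) = 105/(789 · 0.04792) = 2.777 m/s.
Reynolds number Re = ρVD/μ = 789 · 2.777 · 0.247 / 0.00109 = 4.966e+05.
Re > 4000 → turbulent. Relative roughness ε/D = 0.00115/0.247 = 0.00466. Haaland: 1/√f = -1.8 log₁₀[(0.00466/3.7)^1.11 + 6.9/4.966e+05] = -1.8 log₁₀[0.000604 + 1.39e-05] = 5.777, so f = 0.02997.
Darcy-Weisbach: ΔP = f(L/D)(ρV²/2) = 0.02997·(21.4/0.247)·(789·2.777²/2) = 0.02997·86.64·3043 = 7900 Pa.
ΔP = 7900 Pa = 0.0790 bar.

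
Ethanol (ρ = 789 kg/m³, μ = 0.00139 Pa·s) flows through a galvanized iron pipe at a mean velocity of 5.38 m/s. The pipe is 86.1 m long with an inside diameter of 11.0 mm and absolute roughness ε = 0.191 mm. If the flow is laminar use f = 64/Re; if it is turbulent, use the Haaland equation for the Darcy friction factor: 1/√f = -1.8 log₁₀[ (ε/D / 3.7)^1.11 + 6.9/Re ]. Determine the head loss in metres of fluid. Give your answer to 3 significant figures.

Reynolds number Re = ρVD/μ = 789 · 5.38 · 0.011 / 0.00139 = 3.359e+04.
Re > 4000 → turbulent. Relative roughness ε/D = 0.000191/0.011 = 0.0174. Haaland: 1/√f = -1.8 log₁₀[(0.0174/3.7)^1.11 + 6.9/3.359e+04] = -1.8 log₁₀[0.0026 + 0.000205] = 4.593, so f = 0.0474.
Darcy-Weisbach: ΔP = f(L/D)(ρV²/2) = 0.0474·(86.1/0.011)·(789·5.38²/2) = 0.0474·7827·1.142e+04 = 4.237e+06 Pa.
Head loss h_f = ΔP/(ρg) = 4.237e+06/(789·9.81) = 547 m.

h_f ≈ 547 m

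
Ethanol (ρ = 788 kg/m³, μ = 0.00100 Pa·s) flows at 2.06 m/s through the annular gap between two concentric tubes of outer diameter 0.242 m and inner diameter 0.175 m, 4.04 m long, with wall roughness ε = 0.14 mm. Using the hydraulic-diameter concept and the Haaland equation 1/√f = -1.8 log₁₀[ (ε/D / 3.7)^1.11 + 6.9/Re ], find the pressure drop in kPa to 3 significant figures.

Hydraulic diameter D_h = 4A/P = D_o - D_i = 0.242 - 0.175 = 0.067 m.
Re = ρVD_h/μ = 788·2.06·0.067/0.001 = 1.088e+05.
ε/D_h = 0.00014/0.067 = 0.00209; Haaland gives 1/√f = -1.8 log₁₀[0.000248+6.34e-05] = 6.312, so f = 0.0251.
ΔP = f(L/D_h)(ρV²/2) = 0.0251·4.04/0.067·1672 = 2531 Pa.
ΔP = 2.53 kPa.

ΔP ≈ 2.53 kPa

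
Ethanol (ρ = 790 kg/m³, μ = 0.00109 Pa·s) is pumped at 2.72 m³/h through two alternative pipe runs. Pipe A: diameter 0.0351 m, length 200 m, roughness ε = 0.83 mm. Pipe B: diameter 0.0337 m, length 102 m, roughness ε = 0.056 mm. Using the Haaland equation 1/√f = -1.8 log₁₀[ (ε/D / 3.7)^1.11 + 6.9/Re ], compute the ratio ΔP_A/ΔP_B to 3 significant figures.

ΔP_A/ΔP_B ≈ 3.00

Pipe A: V = Q/A = 0.0007556/0.0009676 = 0.7808 m/s; Re = 1.986e+04; ε/D = 0.0236; Haaland → f = 0.05374; ΔP_A = f(L/D)(ρV²/2) = 7.375e+04 Pa.
Pipe B: V = Q/A = 0.0007556/0.000892 = 0.8471 m/s; Re = 2.069e+04; ε/D = 0.00166; Haaland → f = 0.0287; ΔP_B = f(L/D)(ρV²/2) = 2.462e+04 Pa.
ΔP_A/ΔP_B = 7.375e+04/2.462e+04 = 3.00.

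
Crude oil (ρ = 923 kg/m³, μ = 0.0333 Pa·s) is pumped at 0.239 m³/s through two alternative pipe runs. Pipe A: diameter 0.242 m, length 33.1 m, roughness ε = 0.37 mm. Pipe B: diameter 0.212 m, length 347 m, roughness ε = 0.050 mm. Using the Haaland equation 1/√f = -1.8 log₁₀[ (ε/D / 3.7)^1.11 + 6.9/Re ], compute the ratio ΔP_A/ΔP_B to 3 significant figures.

Pipe A: V = Q/A = 0.239/0.046 = 5.196 m/s; Re = 3.485e+04; ε/D = 0.00153; Haaland → f = 0.02627; ΔP_A = f(L/D)(ρV²/2) = 4.477e+04 Pa.
Pipe B: V = Q/A = 0.239/0.0353 = 6.771 m/s; Re = 3.979e+04; ε/D = 0.000236; Haaland → f = 0.02244; ΔP_B = f(L/D)(ρV²/2) = 7.769e+05 Pa.
ΔP_A/ΔP_B = 4.477e+04/7.769e+05 = 0.0576.

ΔP_A/ΔP_B ≈ 0.0576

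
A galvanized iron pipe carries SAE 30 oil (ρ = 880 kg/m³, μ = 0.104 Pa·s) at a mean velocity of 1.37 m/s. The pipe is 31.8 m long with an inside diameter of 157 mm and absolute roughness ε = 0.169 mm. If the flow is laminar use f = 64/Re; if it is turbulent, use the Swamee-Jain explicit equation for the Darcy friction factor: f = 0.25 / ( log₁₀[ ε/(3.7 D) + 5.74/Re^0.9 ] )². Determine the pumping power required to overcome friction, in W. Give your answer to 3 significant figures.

P ≈ 156 W

Reynolds number Re = ρVD/μ = 880 · 1.37 · 0.157 / 0.104 = 1820.
Re < 2300 → laminar flow, so f = 64/Re = 64/1820 = 0.03516 (the turbulent correlation is not needed).
Darcy-Weisbach: ΔP = f(L/D)(ρV²/2) = 0.03516·(31.8/0.157)·(880·1.37²/2) = 0.03516·202.5·825.8 = 5882 Pa.
Q = V·A = 1.37·0.01936 = 0.02652 m³/s.
Pumping power P = QΔP = 0.02652·5882 = 156.0 W = 156 W.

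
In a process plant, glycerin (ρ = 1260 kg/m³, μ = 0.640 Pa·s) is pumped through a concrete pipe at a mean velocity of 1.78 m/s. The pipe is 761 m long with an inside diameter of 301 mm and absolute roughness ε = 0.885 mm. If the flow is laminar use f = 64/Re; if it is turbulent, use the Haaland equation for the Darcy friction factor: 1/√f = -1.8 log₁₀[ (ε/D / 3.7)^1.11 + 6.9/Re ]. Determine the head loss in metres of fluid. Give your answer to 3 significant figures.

Reynolds number Re = ρVD/μ = 1260 · 1.78 · 0.301 / 0.64 = 1055.
Re < 2300 → laminar flow, so f = 64/Re = 64/1055 = 0.06067 (the turbulent correlation is not needed).
Darcy-Weisbach: ΔP = f(L/D)(ρV²/2) = 0.06067·(761/0.301)·(1260·1.78²/2) = 0.06067·2528·1996 = 3.062e+05 Pa.
Head loss h_f = ΔP/(ρg) = 3.062e+05/(1260·9.81) = 24.8 m.

h_f ≈ 24.8 m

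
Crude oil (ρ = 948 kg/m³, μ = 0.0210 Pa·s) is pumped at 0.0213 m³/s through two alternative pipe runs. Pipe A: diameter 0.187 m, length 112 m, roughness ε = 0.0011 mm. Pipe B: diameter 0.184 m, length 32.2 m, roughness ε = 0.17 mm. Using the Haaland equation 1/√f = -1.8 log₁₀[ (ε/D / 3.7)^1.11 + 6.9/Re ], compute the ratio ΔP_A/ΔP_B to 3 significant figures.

ΔP_A/ΔP_B ≈ 3.14

Pipe A: V = Q/A = 0.0213/0.02746 = 0.7755 m/s; Re = 6547; ε/D = 5.88e-06; Haaland → f = 0.03482; ΔP_A = f(L/D)(ρV²/2) = 5946 Pa.
Pipe B: V = Q/A = 0.0213/0.02659 = 0.801 m/s; Re = 6654; ε/D = 0.000924; Haaland → f = 0.03561; ΔP_B = f(L/D)(ρV²/2) = 1895 Pa.
ΔP_A/ΔP_B = 5946/1895 = 3.14.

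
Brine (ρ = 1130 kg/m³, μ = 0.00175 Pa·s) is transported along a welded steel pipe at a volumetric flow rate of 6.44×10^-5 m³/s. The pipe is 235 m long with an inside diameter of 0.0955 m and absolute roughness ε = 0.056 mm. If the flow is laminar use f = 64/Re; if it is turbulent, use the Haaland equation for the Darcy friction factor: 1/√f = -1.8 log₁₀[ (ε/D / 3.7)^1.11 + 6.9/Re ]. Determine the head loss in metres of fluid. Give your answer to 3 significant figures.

Cross-sectional area A = πD²/4 = π(0.0955)²/4 = 0.007163 m²; mean velocity V = Q/A = 6.44e-05/0.007163 = 0.008991 m/s.
Reynolds number Re = ρVD/μ = 1130 · 0.008991 · 0.0955 / 0.00175 = 554.4.
Re < 2300 → laminar flow, so f = 64/Re = 64/554.4 = 0.1154 (the turbulent correlation is not needed).
Darcy-Weisbach: ΔP = f(L/D)(ρV²/2) = 0.1154·(235/0.0955)·(1130·0.008991²/2) = 0.1154·2461·0.04567 = 12.97 Pa.
Head loss h_f = ΔP/(ρg) = 12.97/(1130·9.81) = 0.00117 m.

h_f ≈ 0.00117 m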